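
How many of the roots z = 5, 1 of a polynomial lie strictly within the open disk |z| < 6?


Step 1: Check each root:
  z = 5: |5| = 5 < 6
  z = 1: |1| = 1 < 6
Step 2: Count = 2

2


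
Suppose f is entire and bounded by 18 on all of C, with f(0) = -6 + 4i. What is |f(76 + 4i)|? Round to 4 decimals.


Step 1: By Liouville's theorem, a bounded entire function is constant.
Step 2: f(z) = f(0) = -6 + 4i for all z.
Step 3: |f(w)| = |-6 + 4i| = sqrt(36 + 16)
Step 4: = 7.2111

7.2111


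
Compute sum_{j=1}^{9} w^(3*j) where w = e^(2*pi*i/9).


Step 1: The sum sum_{j=1}^{n} w^(k*j) equals n if n | k, else 0.
Step 2: Here n = 9, k = 3
Step 3: Does n divide k? 9 | 3 -> False
Step 4: Sum = 0

0


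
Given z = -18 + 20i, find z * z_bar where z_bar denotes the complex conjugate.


Step 1: conj(z) = -18 - 20i
Step 2: z * conj(z) = (-18)^2 + 20^2
Step 3: = 324 + 400 = 724

724


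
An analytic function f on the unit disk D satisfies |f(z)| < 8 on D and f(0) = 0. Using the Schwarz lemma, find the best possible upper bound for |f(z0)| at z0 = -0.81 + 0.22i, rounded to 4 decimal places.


Step 1: g = f/8 maps D -> D with g(0) = 0, so by the Schwarz lemma |g(z)| <= |z|, i.e. |f(z)| <= 8|z|; this is sharp (f(z) = 8z).
Step 2: |z0|^2 = (-0.81)^2 + 0.22^2 = 0.7045
Step 3: |z0| = sqrt(0.7045) = 0.839345
Step 4: Best bound = 8 * |z0| = 8 * 0.839345 = 6.7148

6.7148


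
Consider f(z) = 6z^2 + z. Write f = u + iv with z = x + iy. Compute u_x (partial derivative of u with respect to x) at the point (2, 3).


Step 1: f(z) = 6(x+iy)^2 + (x+iy) + 0
Step 2: u = 6(x^2 - y^2) + x + 0
Step 3: u_x = 12x + 1
Step 4: At (2, 3): u_x = 24 + 1 = 25

25


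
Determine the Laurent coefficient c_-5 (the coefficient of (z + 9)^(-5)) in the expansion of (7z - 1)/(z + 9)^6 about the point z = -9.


Step 1: Write the numerator in powers of (z + 9): 7z - 1 = 7(z + 9) + (7*(-9) - 1) = 7(z + 9) - 64
Step 2: Divide by (z + 9)^6: f(z) = -64(z + 9)^(-6) + 7(z + 9)^(-5)
Step 3: This finite sum is the Laurent series of f about z = -9.
Step 4: Coefficient of (z + 9)^(-5) = coefficient of (z + 9) in the re-centred numerator = 7

7


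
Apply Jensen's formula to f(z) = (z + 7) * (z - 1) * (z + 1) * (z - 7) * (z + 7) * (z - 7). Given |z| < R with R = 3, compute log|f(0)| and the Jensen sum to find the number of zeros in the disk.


Jensen's formula: (1/2pi)*integral log|f(Re^it)|dt = log|f(0)| + sum_{|a_k|<R} log(R/|a_k|)
Step 1: f(0) = 7 * (-1) * 1 * (-7) * 7 * (-7) = -2401
Step 2: log|f(0)| = log|-7| + log|1| + log|-1| + log|7| + log|-7| + log|7| = 7.7836
Step 3: Zeros inside |z| < 3: 1, -1
Step 4: Jensen sum = log(3/1) + log(3/1) = 2.1972
Step 5: n(R) = number of terms in the Jensen sum = count of zeros inside |z| < 3 = 2

2


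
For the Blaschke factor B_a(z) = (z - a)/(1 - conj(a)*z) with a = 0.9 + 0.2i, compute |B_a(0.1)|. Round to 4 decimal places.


Step 1: Numerator z0 - a = 0.1 - (0.9 + 0.2i) = -0.8 - 0.2i
Step 2: Denominator 1 - conj(a)*z0 = 1 - (0.9 - 0.2i)*0.1 = 0.91 + 0.02i
Step 3: |z0 - a|^2 = (-0.8)^2 + (-0.2)^2 = 0.68; |1 - conj(a)*z0|^2 = 0.91^2 + 0.02^2 = 0.8285
Step 4: |B_a(0.1)| = sqrt(0.68 / 0.8285) = sqrt(0.82076)
Step 5: = 0.906

0.906


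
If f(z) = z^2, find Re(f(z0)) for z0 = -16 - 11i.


Step 1: z0 = -16 - 11i
Step 2: z0^2 = (-16)^2 - (-11)^2 + 352i
Step 3: real part = 256 - 121 = 135

135


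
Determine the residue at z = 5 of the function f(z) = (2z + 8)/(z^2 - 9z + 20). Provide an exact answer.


Step 1: Q(z) = z^2 - 9z + 20 = (z - 5)(z - 4)
Step 2: Q'(z) = 2z - 9
Step 3: Q'(5) = 1, P(5) = 18
Step 4: Res = P(5)/Q'(5) = 18/1 = 18

18


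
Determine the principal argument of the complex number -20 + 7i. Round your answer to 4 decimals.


Step 1: z = -20 + 7i
Step 2: arg(z) = atan2(7, -20)
Step 3: arg(z) = 2.8049

2.8049


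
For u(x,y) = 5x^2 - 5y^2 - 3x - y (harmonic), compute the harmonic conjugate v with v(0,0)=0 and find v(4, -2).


Step 1: v_x = -u_y = 10y + 1
Step 2: v_y = u_x = 10x - 3
Step 3: v = 10xy + x - 3y + C
Step 4: v(0,0) = 0 => C = 0
Step 5: v(4, -2) = -70

-70


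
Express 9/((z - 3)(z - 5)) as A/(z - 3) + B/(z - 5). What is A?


Step 1: Multiply both sides by (z - 3) and set z = 3
Step 2: A = 9 / (3 - 5)
Step 3: A = 9 / (-2)
Step 4: A = -9/2

-9/2


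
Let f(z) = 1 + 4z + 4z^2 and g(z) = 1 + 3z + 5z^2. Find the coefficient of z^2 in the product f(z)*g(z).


Step 1: z^2 term in f*g comes from: (1)*(5z^2) + (4z)*(3z) + (4z^2)*(1)
Step 2: = 5 + 12 + 4
Step 3: = 21

21


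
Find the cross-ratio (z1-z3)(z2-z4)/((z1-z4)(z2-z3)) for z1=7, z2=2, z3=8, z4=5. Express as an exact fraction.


Step 1: (z1-z3)(z2-z4) = (-1) * (-3) = 3
Step 2: (z1-z4)(z2-z3) = 2 * (-6) = -12
Step 3: Cross-ratio = -3/12 = -1/4

-1/4


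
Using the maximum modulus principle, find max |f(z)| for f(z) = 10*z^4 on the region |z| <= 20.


Step 1: On |z| = 20, |f(z)| = 10 * |z|^4 = 10 * 20^4
Step 2: By maximum modulus principle, maximum is on boundary.
Step 3: Maximum = 10 * 160000 = 1600000

1600000


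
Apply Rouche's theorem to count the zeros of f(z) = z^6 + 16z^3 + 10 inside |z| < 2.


Step 1: On |z| = 2 the three terms have sizes |z^6| = 2^6 = 64, |16z^3| = 16*2^3 = 128, |10| = 10
Step 2: The dominant term is g(z) = 16z^3; let h(z) = z^6 + 10 so f = g + h
Step 3: On |z| = 2: |g| = 128 and |h| <= 64 + 10 = 74
Step 4: Since 128 > 74, |h| < |g| on |z| = 2, so by Rouche f has the same number of zeros as g inside |z| < 2
Step 5: g(z) = 16z^3 has 3 zeros (at the origin, multiplicity 3) inside |z| < 2. Answer = 3

3


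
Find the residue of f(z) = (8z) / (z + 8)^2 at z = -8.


Step 1: Pole of order 2 at z = -8
Step 2: Res = lim d/dz [(z + 8)^2 * f(z)] as z -> -8
Step 3: (z + 8)^2 * f(z) = 8z
Step 4: d/dz[8z] = 8

8


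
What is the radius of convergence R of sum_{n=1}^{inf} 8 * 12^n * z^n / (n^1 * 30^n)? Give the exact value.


Step 1: General term a_n = 8 * 12^n / (n^1 * 30^n)
Step 2: By the root test, |a_n|^(1/n) = 8^(1/n) * 12 / (n^(1/n) * 30) -> 12/30 as n -> infinity (since 8^(1/n) -> 1 and n^(1/n) -> 1)
Step 3: R = 1/lim|a_n|^(1/n) = 30/12 = 5/2

5/2


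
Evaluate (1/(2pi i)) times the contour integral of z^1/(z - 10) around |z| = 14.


Step 1: f(z) = z^1, a = 10 is inside |z| = 14
Step 2: By Cauchy integral formula: (1/(2pi*i)) * integral = f(a)
Step 3: f(10) = 10^1 = 10

10


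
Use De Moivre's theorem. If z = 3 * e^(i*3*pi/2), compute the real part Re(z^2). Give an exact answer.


Step 1: By De Moivre's theorem, z^2 = 3^2 * e^(i*2*3*pi/2) = 9 * (cos(3*pi) + i*sin(3*pi))
Step 2: |z|^2 = 3^2 = 9
Step 3: Reduce the angle mod 2*pi: 3*pi - 2*pi = pi
Step 4: cos(pi) = -1
Step 5: Re(z^2) = 9 * (-1) = -9

-9


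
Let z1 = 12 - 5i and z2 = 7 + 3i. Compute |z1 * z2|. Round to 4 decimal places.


Step 1: |z1| = sqrt(12^2 + (-5)^2) = sqrt(169)
Step 2: |z2| = sqrt(7^2 + 3^2) = sqrt(58)
Step 3: |z1*z2| = |z1|*|z2| = sqrt(169) * sqrt(58) = sqrt(169 * 58) = sqrt(9802)
Step 4: = 99.0051

99.0051


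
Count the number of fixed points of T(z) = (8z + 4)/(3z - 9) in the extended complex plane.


Step 1: Fixed points satisfy T(z) = z
Step 2: 3z^2 - 17z - 4 = 0
Step 3: Discriminant = (-17)^2 - 4*3*(-4) = 337
Step 4: Number of fixed points = 2

2


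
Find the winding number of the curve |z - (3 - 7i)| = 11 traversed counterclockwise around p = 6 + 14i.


Step 1: Center c = (3, -7), radius = 11
Step 2: |p - c|^2 = 3^2 + 21^2 = 450
Step 3: r^2 = 121
Step 4: |p-c| > r so winding number = 0

0


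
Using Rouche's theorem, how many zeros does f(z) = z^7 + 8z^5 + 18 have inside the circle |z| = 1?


Step 1: On |z| = 1 the three terms have sizes |z^7| = 1^7 = 1, |8z^5| = 8*1^5 = 8, |18| = 18
Step 2: The dominant term is g(z) = 18; let h(z) = z^7 + 8z^5 so f = g + h
Step 3: On |z| = 1: |g| = 18 and |h| <= 1 + 8 = 9
Step 4: Since 18 > 9, |h| < |g| on |z| = 1, so by Rouche f has the same number of zeros as g inside |z| < 1
Step 5: g(z) = 18 is a nonzero constant with no zeros inside |z| < 1. Answer = 0

0


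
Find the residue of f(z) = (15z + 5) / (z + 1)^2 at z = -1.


Step 1: Pole of order 2 at z = -1
Step 2: Res = lim d/dz [(z + 1)^2 * f(z)] as z -> -1
Step 3: (z + 1)^2 * f(z) = 15z + 5
Step 4: d/dz[15z + 5] = 15

15


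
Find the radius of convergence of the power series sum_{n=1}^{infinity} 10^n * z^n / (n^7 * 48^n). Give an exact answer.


Step 1: General term a_n = 10^n / (n^7 * 48^n)
Step 2: By the root test, |a_n|^(1/n) = 10 / (n^(7/n) * 48) -> 10/48 as n -> infinity (since n^(7/n) -> 1)
Step 3: R = 1/lim|a_n|^(1/n) = 48/10 = 24/5

24/5


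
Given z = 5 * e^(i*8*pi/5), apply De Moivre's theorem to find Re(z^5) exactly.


Step 1: By De Moivre's theorem, z^5 = 5^5 * e^(i*5*8*pi/5) = 3125 * (cos(8*pi) + i*sin(8*pi))
Step 2: |z|^5 = 5^5 = 3125
Step 3: Reduce the angle mod 2*pi: 8*pi - 8*pi = 0
Step 4: cos(0) = 1
Step 5: Re(z^5) = 3125 * 1 = 3125

3125


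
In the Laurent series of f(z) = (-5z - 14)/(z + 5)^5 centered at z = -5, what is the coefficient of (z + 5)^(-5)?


Step 1: Write the numerator in powers of (z + 5): -5z - 14 = -5(z + 5) + (-5*(-5) - 14) = -5(z + 5) + 11
Step 2: Divide by (z + 5)^5: f(z) = 11(z + 5)^(-5) - 5(z + 5)^(-4)
Step 3: This finite sum is the Laurent series of f about z = -5.
Step 4: Coefficient of (z + 5)^(-5) = -5*(-5) - 14 = 11

11


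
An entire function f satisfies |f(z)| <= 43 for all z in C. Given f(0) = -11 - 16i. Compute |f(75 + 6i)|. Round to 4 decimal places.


Step 1: By Liouville's theorem, a bounded entire function is constant.
Step 2: f(z) = f(0) = -11 - 16i for all z.
Step 3: |f(w)| = |-11 - 16i| = sqrt(121 + 256)
Step 4: = 19.4165

19.4165


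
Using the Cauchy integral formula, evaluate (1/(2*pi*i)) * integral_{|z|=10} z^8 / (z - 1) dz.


Step 1: f(z) = z^8, a = 1 is inside |z| = 10
Step 2: By Cauchy integral formula: (1/(2pi*i)) * integral = f(a)
Step 3: f(1) = 1^8 = 1

1


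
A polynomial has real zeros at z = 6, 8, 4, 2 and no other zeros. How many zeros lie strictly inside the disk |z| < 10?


Step 1: Check each root:
  z = 6: |6| = 6 < 10
  z = 8: |8| = 8 < 10
  z = 4: |4| = 4 < 10
  z = 2: |2| = 2 < 10
Step 2: Count = 4

4


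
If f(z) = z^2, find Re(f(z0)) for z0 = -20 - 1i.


Step 1: z0 = -20 - 1i
Step 2: z0^2 = (-20)^2 - (-1)^2 + 40i
Step 3: real part = 400 - 1 = 399

399


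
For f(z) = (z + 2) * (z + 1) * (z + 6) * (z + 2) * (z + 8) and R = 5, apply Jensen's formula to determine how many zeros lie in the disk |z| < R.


Jensen's formula: (1/2pi)*integral log|f(Re^it)|dt = log|f(0)| + sum_{|a_k|<R} log(R/|a_k|)
Step 1: f(0) = 2 * 1 * 6 * 2 * 8 = 192
Step 2: log|f(0)| = log|-2| + log|-1| + log|-6| + log|-2| + log|-8| = 5.2575
Step 3: Zeros inside |z| < 5: -2, -1, -2
Step 4: Jensen sum = log(5/2) + log(5/1) + log(5/2) = 3.442
Step 5: n(R) = number of terms in the Jensen sum = count of zeros inside |z| < 5 = 3

3


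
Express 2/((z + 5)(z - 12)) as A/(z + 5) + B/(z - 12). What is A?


Step 1: Multiply both sides by (z + 5) and set z = -5
Step 2: A = 2 / (-5 - 12)
Step 3: A = 2 / (-17)
Step 4: A = -2/17

-2/17


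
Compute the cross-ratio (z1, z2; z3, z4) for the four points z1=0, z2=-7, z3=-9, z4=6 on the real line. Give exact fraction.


Step 1: (z1-z3)(z2-z4) = 9 * (-13) = -117
Step 2: (z1-z4)(z2-z3) = (-6) * 2 = -12
Step 3: Cross-ratio = 117/12 = 39/4

39/4


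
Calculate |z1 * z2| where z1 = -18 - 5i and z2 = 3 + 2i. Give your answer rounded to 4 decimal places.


Step 1: |z1| = sqrt((-18)^2 + (-5)^2) = sqrt(349)
Step 2: |z2| = sqrt(3^2 + 2^2) = sqrt(13)
Step 3: |z1*z2| = |z1|*|z2| = sqrt(349) * sqrt(13) = sqrt(349 * 13) = sqrt(4537)
Step 4: = 67.3573

67.3573


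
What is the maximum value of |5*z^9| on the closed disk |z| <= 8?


Step 1: On |z| = 8, |f(z)| = 5 * |z|^9 = 5 * 8^9
Step 2: By maximum modulus principle, maximum is on boundary.
Step 3: Maximum = 5 * 134217728 = 671088640

671088640


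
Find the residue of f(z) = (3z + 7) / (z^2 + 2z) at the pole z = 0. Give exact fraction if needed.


Step 1: Q(z) = z^2 + 2z = (z)(z + 2)
Step 2: Q'(z) = 2z + 2
Step 3: Q'(0) = 2, P(0) = 7
Step 4: Res = P(0)/Q'(0) = 7/2 = 7/2

7/2


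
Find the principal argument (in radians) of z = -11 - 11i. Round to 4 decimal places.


Step 1: z = -11 - 11i
Step 2: arg(z) = atan2(-11, -11)
Step 3: arg(z) = -2.3562

-2.3562


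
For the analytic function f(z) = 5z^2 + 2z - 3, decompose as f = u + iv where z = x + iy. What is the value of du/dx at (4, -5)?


Step 1: f(z) = 5(x+iy)^2 + 2(x+iy) - 3
Step 2: u = 5(x^2 - y^2) + 2x - 3
Step 3: u_x = 10x + 2
Step 4: At (4, -5): u_x = 40 + 2 = 42

42


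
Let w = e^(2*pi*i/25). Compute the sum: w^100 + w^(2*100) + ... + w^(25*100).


Step 1: The sum sum_{j=1}^{n} w^(k*j) equals n if n | k, else 0.
Step 2: Here n = 25, k = 100
Step 3: Does n divide k? 25 | 100 -> True
Step 4: Sum = 25

25


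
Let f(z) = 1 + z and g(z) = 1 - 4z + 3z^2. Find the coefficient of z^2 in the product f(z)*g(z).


Step 1: z^2 term in f*g comes from: (1)*(3z^2) + (z)*(-4z) + (0)*(1)
Step 2: = 3 - 4 + 0
Step 3: = -1

-1


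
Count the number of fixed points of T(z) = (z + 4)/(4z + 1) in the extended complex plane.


Step 1: Fixed points satisfy T(z) = z
Step 2: 4z^2 - 4 = 0
Step 3: Discriminant = 0^2 - 4*4*(-4) = 64
Step 4: Number of fixed points = 2

2


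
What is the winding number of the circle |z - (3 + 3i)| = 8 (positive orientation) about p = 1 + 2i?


Step 1: Center c = (3, 3), radius = 8
Step 2: |p - c|^2 = (-2)^2 + (-1)^2 = 5
Step 3: r^2 = 64
Step 4: |p-c| < r so winding number = 1

1


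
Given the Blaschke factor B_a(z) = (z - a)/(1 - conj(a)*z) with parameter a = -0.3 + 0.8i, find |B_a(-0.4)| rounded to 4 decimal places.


Step 1: Numerator z0 - a = -0.4 - (-0.3 + 0.8i) = -0.1 - 0.8i
Step 2: Denominator 1 - conj(a)*z0 = 1 - (-0.3 - 0.8i)*(-0.4) = 0.88 - 0.32i
Step 3: |z0 - a|^2 = (-0.1)^2 + (-0.8)^2 = 0.65; |1 - conj(a)*z0|^2 = 0.88^2 + (-0.32)^2 = 0.8768
Step 4: |B_a(-0.4)| = sqrt(0.65 / 0.8768) = sqrt(0.741332)
Step 5: = 0.861

0.861


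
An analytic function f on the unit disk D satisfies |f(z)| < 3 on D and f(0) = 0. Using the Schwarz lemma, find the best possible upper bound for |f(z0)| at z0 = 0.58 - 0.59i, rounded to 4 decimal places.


Step 1: g = f/3 maps D -> D with g(0) = 0, so by the Schwarz lemma |g(z)| <= |z|, i.e. |f(z)| <= 3|z|; this is sharp (f(z) = 3z).
Step 2: |z0|^2 = 0.58^2 + (-0.59)^2 = 0.6845
Step 3: |z0| = sqrt(0.6845) = 0.827345
Step 4: Best bound = 3 * |z0| = 3 * 0.827345 = 2.482

2.482


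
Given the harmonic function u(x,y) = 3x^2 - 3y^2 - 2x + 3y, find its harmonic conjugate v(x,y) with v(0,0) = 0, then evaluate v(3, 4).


Step 1: v_x = -u_y = 6y - 3
Step 2: v_y = u_x = 6x - 2
Step 3: v = 6xy - 3x - 2y + C
Step 4: v(0,0) = 0 => C = 0
Step 5: v(3, 4) = 55

55


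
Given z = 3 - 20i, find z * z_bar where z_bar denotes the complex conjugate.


Step 1: conj(z) = 3 + 20i
Step 2: z * conj(z) = 3^2 + (-20)^2
Step 3: = 9 + 400 = 409

409


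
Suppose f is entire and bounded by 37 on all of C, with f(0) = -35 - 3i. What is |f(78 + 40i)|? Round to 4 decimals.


Step 1: By Liouville's theorem, a bounded entire function is constant.
Step 2: f(z) = f(0) = -35 - 3i for all z.
Step 3: |f(w)| = |-35 - 3i| = sqrt(1225 + 9)
Step 4: = 35.1283

35.1283


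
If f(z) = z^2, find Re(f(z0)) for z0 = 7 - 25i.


Step 1: z0 = 7 - 25i
Step 2: z0^2 = 7^2 - (-25)^2 - 350i
Step 3: real part = 49 - 625 = -576

-576


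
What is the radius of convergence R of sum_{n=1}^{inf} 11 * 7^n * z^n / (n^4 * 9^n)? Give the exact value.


Step 1: General term a_n = 11 * 7^n / (n^4 * 9^n)
Step 2: By the root test, |a_n|^(1/n) = 11^(1/n) * 7 / (n^(4/n) * 9) -> 7/9 as n -> infinity (since 11^(1/n) -> 1 and n^(4/n) -> 1)
Step 3: R = 1/lim|a_n|^(1/n) = 9/7

9/7


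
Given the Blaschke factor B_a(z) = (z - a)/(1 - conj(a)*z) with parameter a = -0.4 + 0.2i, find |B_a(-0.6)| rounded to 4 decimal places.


Step 1: Numerator z0 - a = -0.6 - (-0.4 + 0.2i) = -0.2 - 0.2i
Step 2: Denominator 1 - conj(a)*z0 = 1 - (-0.4 - 0.2i)*(-0.6) = 0.76 - 0.12i
Step 3: |z0 - a|^2 = (-0.2)^2 + (-0.2)^2 = 0.08; |1 - conj(a)*z0|^2 = 0.76^2 + (-0.12)^2 = 0.592
Step 4: |B_a(-0.6)| = sqrt(0.08 / 0.592) = sqrt(0.135135)
Step 5: = 0.3676

0.3676


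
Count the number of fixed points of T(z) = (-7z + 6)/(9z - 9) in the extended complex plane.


Step 1: Fixed points satisfy T(z) = z
Step 2: 9z^2 - 2z - 6 = 0
Step 3: Discriminant = (-2)^2 - 4*9*(-6) = 220
Step 4: Number of fixed points = 2

2


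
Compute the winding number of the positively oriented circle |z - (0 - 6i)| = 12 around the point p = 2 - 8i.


Step 1: Center c = (0, -6), radius = 12
Step 2: |p - c|^2 = 2^2 + (-2)^2 = 8
Step 3: r^2 = 144
Step 4: |p-c| < r so winding number = 1

1


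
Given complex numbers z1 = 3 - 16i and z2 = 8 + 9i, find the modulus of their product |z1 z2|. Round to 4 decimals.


Step 1: |z1| = sqrt(3^2 + (-16)^2) = sqrt(265)
Step 2: |z2| = sqrt(8^2 + 9^2) = sqrt(145)
Step 3: |z1*z2| = |z1|*|z2| = sqrt(265) * sqrt(145) = sqrt(265 * 145) = sqrt(38425)
Step 4: = 196.023

196.023


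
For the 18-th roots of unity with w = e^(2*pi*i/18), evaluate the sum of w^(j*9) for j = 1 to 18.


Step 1: The sum sum_{j=1}^{n} w^(k*j) equals n if n | k, else 0.
Step 2: Here n = 18, k = 9
Step 3: Does n divide k? 18 | 9 -> False
Step 4: Sum = 0

0


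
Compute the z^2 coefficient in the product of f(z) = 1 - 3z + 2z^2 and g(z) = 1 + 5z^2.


Step 1: z^2 term in f*g comes from: (1)*(5z^2) + (-3z)*(0) + (2z^2)*(1)
Step 2: = 5 + 0 + 2
Step 3: = 7

7


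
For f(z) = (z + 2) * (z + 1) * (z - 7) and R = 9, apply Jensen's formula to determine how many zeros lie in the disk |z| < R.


Jensen's formula: (1/2pi)*integral log|f(Re^it)|dt = log|f(0)| + sum_{|a_k|<R} log(R/|a_k|)
Step 1: f(0) = 2 * 1 * (-7) = -14
Step 2: log|f(0)| = log|-2| + log|-1| + log|7| = 2.6391
Step 3: Zeros inside |z| < 9: -2, -1, 7
Step 4: Jensen sum = log(9/2) + log(9/1) + log(9/7) = 3.9526
Step 5: n(R) = number of terms in the Jensen sum = count of zeros inside |z| < 9 = 3

3


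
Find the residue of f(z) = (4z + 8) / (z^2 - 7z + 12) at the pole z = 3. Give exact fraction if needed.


Step 1: Q(z) = z^2 - 7z + 12 = (z - 3)(z - 4)
Step 2: Q'(z) = 2z - 7
Step 3: Q'(3) = -1, P(3) = 20
Step 4: Res = P(3)/Q'(3) = 20/(-1) = -20

-20


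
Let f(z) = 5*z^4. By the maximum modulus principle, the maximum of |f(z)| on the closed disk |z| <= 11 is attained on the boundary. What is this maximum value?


Step 1: On |z| = 11, |f(z)| = 5 * |z|^4 = 5 * 11^4
Step 2: By maximum modulus principle, maximum is on boundary.
Step 3: Maximum = 5 * 14641 = 73205

73205


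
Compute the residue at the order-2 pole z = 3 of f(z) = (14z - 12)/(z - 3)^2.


Step 1: Pole of order 2 at z = 3
Step 2: Res = lim d/dz [(z - 3)^2 * f(z)] as z -> 3
Step 3: (z - 3)^2 * f(z) = 14z - 12
Step 4: d/dz[14z - 12] = 14

14


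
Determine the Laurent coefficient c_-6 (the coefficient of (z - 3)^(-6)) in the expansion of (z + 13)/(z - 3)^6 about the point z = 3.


Step 1: Write the numerator in powers of (z - 3): z + 13 = (z - 3) + (1*3 + 13) = (z - 3) + 16
Step 2: Divide by (z - 3)^6: f(z) = 16(z - 3)^(-6) + (z - 3)^(-5)
Step 3: This finite sum is the Laurent series of f about z = 3.
Step 4: Coefficient of (z - 3)^(-6) = 1*3 + 13 = 16

16


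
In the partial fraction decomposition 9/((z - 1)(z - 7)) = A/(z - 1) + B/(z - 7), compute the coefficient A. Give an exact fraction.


Step 1: Multiply both sides by (z - 1) and set z = 1
Step 2: A = 9 / (1 - 7)
Step 3: A = 9 / (-6)
Step 4: A = -3/2

-3/2


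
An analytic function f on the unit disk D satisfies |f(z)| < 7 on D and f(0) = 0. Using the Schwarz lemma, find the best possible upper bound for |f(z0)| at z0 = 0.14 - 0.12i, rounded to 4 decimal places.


Step 1: g = f/7 maps D -> D with g(0) = 0, so by the Schwarz lemma |g(z)| <= |z|, i.e. |f(z)| <= 7|z|; this is sharp (f(z) = 7z).
Step 2: |z0|^2 = 0.14^2 + (-0.12)^2 = 0.034
Step 3: |z0| = sqrt(0.034) = 0.184391
Step 4: Best bound = 7 * |z0| = 7 * 0.184391 = 1.2907

1.2907


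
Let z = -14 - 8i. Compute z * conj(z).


Step 1: conj(z) = -14 + 8i
Step 2: z * conj(z) = (-14)^2 + (-8)^2
Step 3: = 196 + 64 = 260

260


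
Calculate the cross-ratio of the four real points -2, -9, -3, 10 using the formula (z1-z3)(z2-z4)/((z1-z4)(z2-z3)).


Step 1: (z1-z3)(z2-z4) = 1 * (-19) = -19
Step 2: (z1-z4)(z2-z3) = (-12) * (-6) = 72
Step 3: Cross-ratio = -19/72 = -19/72

-19/72


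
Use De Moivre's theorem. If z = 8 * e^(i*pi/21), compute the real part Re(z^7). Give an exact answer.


Step 1: By De Moivre's theorem, z^7 = 8^7 * e^(i*7*pi/21) = 2097152 * (cos(pi/3) + i*sin(pi/3))
Step 2: |z|^7 = 8^7 = 2097152
Step 3: The angle pi/3 already lies in [0, 2*pi)
Step 4: cos(pi/3) = 1/2
Step 5: Re(z^7) = 2097152 * 1/2 = 1048576

1048576


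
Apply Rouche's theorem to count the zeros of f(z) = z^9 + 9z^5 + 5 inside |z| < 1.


Step 1: On |z| = 1 the three terms have sizes |z^9| = 1^9 = 1, |9z^5| = 9*1^5 = 9, |5| = 5
Step 2: The dominant term is g(z) = 9z^5; let h(z) = z^9 + 5 so f = g + h
Step 3: On |z| = 1: |g| = 9 and |h| <= 1 + 5 = 6
Step 4: Since 9 > 6, |h| < |g| on |z| = 1, so by Rouche f has the same number of zeros as g inside |z| < 1
Step 5: g(z) = 9z^5 has 5 zeros (at the origin, multiplicity 5) inside |z| < 1. Answer = 5

5


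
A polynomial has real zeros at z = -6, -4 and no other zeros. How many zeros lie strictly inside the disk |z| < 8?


Step 1: Check each root:
  z = -6: |-6| = 6 < 8
  z = -4: |-4| = 4 < 8
Step 2: Count = 2

2


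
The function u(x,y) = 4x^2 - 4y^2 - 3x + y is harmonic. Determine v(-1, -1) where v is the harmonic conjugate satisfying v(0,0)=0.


Step 1: v_x = -u_y = 8y - 1
Step 2: v_y = u_x = 8x - 3
Step 3: v = 8xy - x - 3y + C
Step 4: v(0,0) = 0 => C = 0
Step 5: v(-1, -1) = 12

12


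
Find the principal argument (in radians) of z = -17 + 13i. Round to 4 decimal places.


Step 1: z = -17 + 13i
Step 2: arg(z) = atan2(13, -17)
Step 3: arg(z) = 2.4887

2.4887


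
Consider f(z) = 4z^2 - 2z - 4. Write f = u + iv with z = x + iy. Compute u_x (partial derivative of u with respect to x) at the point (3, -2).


Step 1: f(z) = 4(x+iy)^2 - 2(x+iy) - 4
Step 2: u = 4(x^2 - y^2) - 2x - 4
Step 3: u_x = 8x - 2
Step 4: At (3, -2): u_x = 24 - 2 = 22

22


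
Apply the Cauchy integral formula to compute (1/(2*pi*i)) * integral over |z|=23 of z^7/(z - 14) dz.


Step 1: f(z) = z^7, a = 14 is inside |z| = 23
Step 2: By Cauchy integral formula: (1/(2pi*i)) * integral = f(a)
Step 3: f(14) = 14^7 = 105413504

105413504


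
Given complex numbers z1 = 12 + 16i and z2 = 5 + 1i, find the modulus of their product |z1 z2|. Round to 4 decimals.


Step 1: |z1| = sqrt(12^2 + 16^2) = sqrt(400)
Step 2: |z2| = sqrt(5^2 + 1^2) = sqrt(26)
Step 3: |z1*z2| = |z1|*|z2| = sqrt(400) * sqrt(26) = sqrt(400 * 26) = sqrt(10400)
Step 4: = 101.9804

101.9804


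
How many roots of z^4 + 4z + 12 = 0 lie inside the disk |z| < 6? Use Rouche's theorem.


Step 1: On |z| = 6 the three terms have sizes |z^4| = 6^4 = 1296, |4z| = 4*6 = 24, |12| = 12
Step 2: The dominant term is g(z) = z^4; let h(z) = 4z + 12 so f = g + h
Step 3: On |z| = 6: |g| = 1296 and |h| <= 24 + 12 = 36
Step 4: Since 1296 > 36, |h| < |g| on |z| = 6, so by Rouche f has the same number of zeros as g inside |z| < 6
Step 5: g(z) = z^4 has 4 zeros (all at the origin) inside |z| < 6. Answer = 4

4


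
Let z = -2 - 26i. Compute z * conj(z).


Step 1: conj(z) = -2 + 26i
Step 2: z * conj(z) = (-2)^2 + (-26)^2
Step 3: = 4 + 676 = 680

680


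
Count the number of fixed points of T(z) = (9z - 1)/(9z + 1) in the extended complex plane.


Step 1: Fixed points satisfy T(z) = z
Step 2: 9z^2 - 8z + 1 = 0
Step 3: Discriminant = (-8)^2 - 4*9*1 = 28
Step 4: Number of fixed points = 2

2


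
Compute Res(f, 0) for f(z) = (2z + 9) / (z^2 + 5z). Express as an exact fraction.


Step 1: Q(z) = z^2 + 5z = (z)(z + 5)
Step 2: Q'(z) = 2z + 5
Step 3: Q'(0) = 5, P(0) = 9
Step 4: Res = P(0)/Q'(0) = 9/5 = 9/5

9/5


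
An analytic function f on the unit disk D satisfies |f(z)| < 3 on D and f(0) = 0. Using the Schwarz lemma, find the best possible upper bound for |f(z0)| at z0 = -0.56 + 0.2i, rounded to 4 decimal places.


Step 1: g = f/3 maps D -> D with g(0) = 0, so by the Schwarz lemma |g(z)| <= |z|, i.e. |f(z)| <= 3|z|; this is sharp (f(z) = 3z).
Step 2: |z0|^2 = (-0.56)^2 + 0.2^2 = 0.3536
Step 3: |z0| = sqrt(0.3536) = 0.594643
Step 4: Best bound = 3 * |z0| = 3 * 0.594643 = 1.7839

1.7839


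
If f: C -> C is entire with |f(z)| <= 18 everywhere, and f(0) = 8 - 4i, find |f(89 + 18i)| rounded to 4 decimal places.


Step 1: By Liouville's theorem, a bounded entire function is constant.
Step 2: f(z) = f(0) = 8 - 4i for all z.
Step 3: |f(w)| = |8 - 4i| = sqrt(64 + 16)
Step 4: = 8.9443

8.9443


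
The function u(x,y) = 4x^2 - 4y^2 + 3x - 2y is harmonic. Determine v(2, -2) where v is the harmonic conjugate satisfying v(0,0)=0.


Step 1: v_x = -u_y = 8y + 2
Step 2: v_y = u_x = 8x + 3
Step 3: v = 8xy + 2x + 3y + C
Step 4: v(0,0) = 0 => C = 0
Step 5: v(2, -2) = -34

-34


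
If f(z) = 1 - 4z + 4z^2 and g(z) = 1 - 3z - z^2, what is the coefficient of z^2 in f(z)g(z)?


Step 1: z^2 term in f*g comes from: (1)*(-z^2) + (-4z)*(-3z) + (4z^2)*(1)
Step 2: = -1 + 12 + 4
Step 3: = 15

15


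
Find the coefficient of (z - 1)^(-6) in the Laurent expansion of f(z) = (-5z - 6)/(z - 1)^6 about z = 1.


Step 1: Write the numerator in powers of (z - 1): -5z - 6 = -5(z - 1) + (-5*1 - 6) = -5(z - 1) - 11
Step 2: Divide by (z - 1)^6: f(z) = -11(z - 1)^(-6) - 5(z - 1)^(-5)
Step 3: This finite sum is the Laurent series of f about z = 1.
Step 4: Coefficient of (z - 1)^(-6) = -5*1 - 6 = -11

-11


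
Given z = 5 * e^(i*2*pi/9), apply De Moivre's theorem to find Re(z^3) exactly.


Step 1: By De Moivre's theorem, z^3 = 5^3 * e^(i*3*2*pi/9) = 125 * (cos(2*pi/3) + i*sin(2*pi/3))
Step 2: |z|^3 = 5^3 = 125
Step 3: The angle 2*pi/3 already lies in [0, 2*pi)
Step 4: cos(2*pi/3) = -1/2
Step 5: Re(z^3) = 125 * (-1/2) = -125/2

-125/2


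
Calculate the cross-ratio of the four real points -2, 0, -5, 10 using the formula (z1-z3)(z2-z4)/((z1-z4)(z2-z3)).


Step 1: (z1-z3)(z2-z4) = 3 * (-10) = -30
Step 2: (z1-z4)(z2-z3) = (-12) * 5 = -60
Step 3: Cross-ratio = 30/60 = 1/2

1/2


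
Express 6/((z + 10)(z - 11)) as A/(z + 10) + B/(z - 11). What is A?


Step 1: Multiply both sides by (z + 10) and set z = -10
Step 2: A = 6 / (-10 - 11)
Step 3: A = 6 / (-21)
Step 4: A = -2/7

-2/7


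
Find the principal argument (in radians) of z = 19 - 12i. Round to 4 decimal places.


Step 1: z = 19 - 12i
Step 2: arg(z) = atan2(-12, 19)
Step 3: arg(z) = -0.5633

-0.5633


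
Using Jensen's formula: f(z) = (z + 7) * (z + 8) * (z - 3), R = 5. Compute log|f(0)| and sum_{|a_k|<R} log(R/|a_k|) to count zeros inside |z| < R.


Jensen's formula: (1/2pi)*integral log|f(Re^it)|dt = log|f(0)| + sum_{|a_k|<R} log(R/|a_k|)
Step 1: f(0) = 7 * 8 * (-3) = -168
Step 2: log|f(0)| = log|-7| + log|-8| + log|3| = 5.124
Step 3: Zeros inside |z| < 5: 3
Step 4: Jensen sum = log(5/3) = 0.5108
Step 5: n(R) = number of terms in the Jensen sum = count of zeros inside |z| < 5 = 1

1


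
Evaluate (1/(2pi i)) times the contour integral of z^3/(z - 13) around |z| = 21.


Step 1: f(z) = z^3, a = 13 is inside |z| = 21
Step 2: By Cauchy integral formula: (1/(2pi*i)) * integral = f(a)
Step 3: f(13) = 13^3 = 2197

2197


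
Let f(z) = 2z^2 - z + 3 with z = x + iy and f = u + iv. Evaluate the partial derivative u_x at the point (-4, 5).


Step 1: f(z) = 2(x+iy)^2 - (x+iy) + 3
Step 2: u = 2(x^2 - y^2) - x + 3
Step 3: u_x = 4x - 1
Step 4: At (-4, 5): u_x = -16 - 1 = -17

-17


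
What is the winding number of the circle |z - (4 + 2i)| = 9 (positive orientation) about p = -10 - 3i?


Step 1: Center c = (4, 2), radius = 9
Step 2: |p - c|^2 = (-14)^2 + (-5)^2 = 221
Step 3: r^2 = 81
Step 4: |p-c| > r so winding number = 0

0


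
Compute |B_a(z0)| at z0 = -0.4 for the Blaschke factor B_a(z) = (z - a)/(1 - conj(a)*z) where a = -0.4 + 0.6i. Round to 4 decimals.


Step 1: Numerator z0 - a = -0.4 - (-0.4 + 0.6i) = 0 - 0.6i
Step 2: Denominator 1 - conj(a)*z0 = 1 - (-0.4 - 0.6i)*(-0.4) = 0.84 - 0.24i
Step 3: |z0 - a|^2 = 0^2 + (-0.6)^2 = 0.36; |1 - conj(a)*z0|^2 = 0.84^2 + (-0.24)^2 = 0.7632
Step 4: |B_a(-0.4)| = sqrt(0.36 / 0.7632) = sqrt(0.471698)
Step 5: = 0.6868

0.6868


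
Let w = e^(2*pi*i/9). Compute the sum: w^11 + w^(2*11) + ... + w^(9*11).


Step 1: The sum sum_{j=1}^{n} w^(k*j) equals n if n | k, else 0.
Step 2: Here n = 9, k = 11
Step 3: Does n divide k? 9 | 11 -> False
Step 4: Sum = 0

0


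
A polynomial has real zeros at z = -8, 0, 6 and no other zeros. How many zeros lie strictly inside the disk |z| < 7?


Step 1: Check each root:
  z = -8: |-8| = 8 >= 7
  z = 0: |0| = 0 < 7
  z = 6: |6| = 6 < 7
Step 2: Count = 2

2


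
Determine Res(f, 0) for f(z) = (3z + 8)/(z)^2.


Step 1: Pole of order 2 at z = 0
Step 2: Res = lim d/dz [(z)^2 * f(z)] as z -> 0
Step 3: (z)^2 * f(z) = 3z + 8
Step 4: d/dz[3z + 8] = 3

3


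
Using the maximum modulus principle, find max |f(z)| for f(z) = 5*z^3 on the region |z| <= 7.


Step 1: On |z| = 7, |f(z)| = 5 * |z|^3 = 5 * 7^3
Step 2: By maximum modulus principle, maximum is on boundary.
Step 3: Maximum = 5 * 343 = 1715

1715


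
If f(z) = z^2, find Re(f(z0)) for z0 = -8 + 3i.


Step 1: z0 = -8 + 3i
Step 2: z0^2 = (-8)^2 - 3^2 - 48i
Step 3: real part = 64 - 9 = 55

55


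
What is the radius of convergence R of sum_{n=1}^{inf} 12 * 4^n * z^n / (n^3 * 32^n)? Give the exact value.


Step 1: General term a_n = 12 * 4^n / (n^3 * 32^n)
Step 2: By the root test, |a_n|^(1/n) = 12^(1/n) * 4 / (n^(3/n) * 32) -> 4/32 as n -> infinity (since 12^(1/n) -> 1 and n^(3/n) -> 1)
Step 3: R = 1/lim|a_n|^(1/n) = 32/4 = 8

8


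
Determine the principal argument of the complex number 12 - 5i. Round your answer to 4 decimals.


Step 1: z = 12 - 5i
Step 2: arg(z) = atan2(-5, 12)
Step 3: arg(z) = -0.3948

-0.3948


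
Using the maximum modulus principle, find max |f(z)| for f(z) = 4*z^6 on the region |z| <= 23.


Step 1: On |z| = 23, |f(z)| = 4 * |z|^6 = 4 * 23^6
Step 2: By maximum modulus principle, maximum is on boundary.
Step 3: Maximum = 4 * 148035889 = 592143556

592143556


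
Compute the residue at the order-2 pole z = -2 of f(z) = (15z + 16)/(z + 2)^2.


Step 1: Pole of order 2 at z = -2
Step 2: Res = lim d/dz [(z + 2)^2 * f(z)] as z -> -2
Step 3: (z + 2)^2 * f(z) = 15z + 16
Step 4: d/dz[15z + 16] = 15

15


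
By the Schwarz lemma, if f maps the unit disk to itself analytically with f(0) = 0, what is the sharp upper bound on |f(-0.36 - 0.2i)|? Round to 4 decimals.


Step 1: Schwarz lemma: if f: D -> D is analytic with f(0) = 0, then |f(z)| <= |z| for all z in D, and this is sharp (f(z) = z).
Step 2: |z0|^2 = (-0.36)^2 + (-0.2)^2 = 0.1696
Step 3: |z0| = sqrt(0.1696) = 0.411825
Step 4: Best bound = |z0| = 0.4118

0.4118


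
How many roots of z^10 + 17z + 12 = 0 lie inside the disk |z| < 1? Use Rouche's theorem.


Step 1: On |z| = 1 the three terms have sizes |z^10| = 1^10 = 1, |17z| = 17*1 = 17, |12| = 12
Step 2: The dominant term is g(z) = 17z; let h(z) = z^10 + 12 so f = g + h
Step 3: On |z| = 1: |g| = 17 and |h| <= 1 + 12 = 13
Step 4: Since 17 > 13, |h| < |g| on |z| = 1, so by Rouche f has the same number of zeros as g inside |z| < 1
Step 5: g(z) = 17z has 1 zero (at the origin, multiplicity 1) inside |z| < 1. Answer = 1

1


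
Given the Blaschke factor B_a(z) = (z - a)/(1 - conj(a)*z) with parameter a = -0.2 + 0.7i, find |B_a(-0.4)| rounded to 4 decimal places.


Step 1: Numerator z0 - a = -0.4 - (-0.2 + 0.7i) = -0.2 - 0.7i
Step 2: Denominator 1 - conj(a)*z0 = 1 - (-0.2 - 0.7i)*(-0.4) = 0.92 - 0.28i
Step 3: |z0 - a|^2 = (-0.2)^2 + (-0.7)^2 = 0.53; |1 - conj(a)*z0|^2 = 0.92^2 + (-0.28)^2 = 0.9248
Step 4: |B_a(-0.4)| = sqrt(0.53 / 0.9248) = sqrt(0.573097)
Step 5: = 0.757

0.757


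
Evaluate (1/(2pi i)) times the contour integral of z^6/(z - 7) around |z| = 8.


Step 1: f(z) = z^6, a = 7 is inside |z| = 8
Step 2: By Cauchy integral formula: (1/(2pi*i)) * integral = f(a)
Step 3: f(7) = 7^6 = 117649

117649


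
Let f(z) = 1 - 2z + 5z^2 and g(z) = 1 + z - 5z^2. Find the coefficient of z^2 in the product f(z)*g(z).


Step 1: z^2 term in f*g comes from: (1)*(-5z^2) + (-2z)*(z) + (5z^2)*(1)
Step 2: = -5 - 2 + 5
Step 3: = -2

-2


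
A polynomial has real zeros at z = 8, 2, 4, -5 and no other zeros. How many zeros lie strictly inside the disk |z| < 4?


Step 1: Check each root:
  z = 8: |8| = 8 >= 4
  z = 2: |2| = 2 < 4
  z = 4: |4| = 4 >= 4
  z = -5: |-5| = 5 >= 4
Step 2: Count = 1

1


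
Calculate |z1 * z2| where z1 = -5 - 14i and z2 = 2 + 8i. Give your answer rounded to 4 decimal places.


Step 1: |z1| = sqrt((-5)^2 + (-14)^2) = sqrt(221)
Step 2: |z2| = sqrt(2^2 + 8^2) = sqrt(68)
Step 3: |z1*z2| = |z1|*|z2| = sqrt(221) * sqrt(68) = sqrt(221 * 68) = sqrt(15028)
Step 4: = 122.5887

122.5887


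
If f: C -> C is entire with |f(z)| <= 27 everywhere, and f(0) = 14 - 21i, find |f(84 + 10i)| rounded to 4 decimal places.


Step 1: By Liouville's theorem, a bounded entire function is constant.
Step 2: f(z) = f(0) = 14 - 21i for all z.
Step 3: |f(w)| = |14 - 21i| = sqrt(196 + 441)
Step 4: = 25.2389

25.2389


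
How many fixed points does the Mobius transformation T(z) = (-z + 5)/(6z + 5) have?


Step 1: Fixed points satisfy T(z) = z
Step 2: 6z^2 + 6z - 5 = 0
Step 3: Discriminant = 6^2 - 4*6*(-5) = 156
Step 4: Number of fixed points = 2

2


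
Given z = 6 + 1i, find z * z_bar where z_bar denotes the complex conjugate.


Step 1: conj(z) = 6 - 1i
Step 2: z * conj(z) = 6^2 + 1^2
Step 3: = 36 + 1 = 37

37


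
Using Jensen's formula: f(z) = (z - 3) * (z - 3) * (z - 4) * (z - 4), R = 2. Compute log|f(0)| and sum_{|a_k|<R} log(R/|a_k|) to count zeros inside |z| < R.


Jensen's formula: (1/2pi)*integral log|f(Re^it)|dt = log|f(0)| + sum_{|a_k|<R} log(R/|a_k|)
Step 1: f(0) = (-3) * (-3) * (-4) * (-4) = 144
Step 2: log|f(0)| = log|3| + log|3| + log|4| + log|4| = 4.9698
Step 3: Zeros inside |z| < 2: none
Step 4: Jensen sum = (empty sum) = 0
Step 5: n(R) = number of terms in the Jensen sum = count of zeros inside |z| < 2 = 0

0


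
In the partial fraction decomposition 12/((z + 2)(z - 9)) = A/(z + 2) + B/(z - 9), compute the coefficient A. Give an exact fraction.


Step 1: Multiply both sides by (z + 2) and set z = -2
Step 2: A = 12 / (-2 - 9)
Step 3: A = 12 / (-11)
Step 4: A = -12/11

-12/11


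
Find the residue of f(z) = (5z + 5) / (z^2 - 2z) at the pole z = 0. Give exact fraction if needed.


Step 1: Q(z) = z^2 - 2z = (z)(z - 2)
Step 2: Q'(z) = 2z - 2
Step 3: Q'(0) = -2, P(0) = 5
Step 4: Res = P(0)/Q'(0) = 5/(-2) = -5/2

-5/2


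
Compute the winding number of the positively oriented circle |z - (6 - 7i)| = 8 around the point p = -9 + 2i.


Step 1: Center c = (6, -7), radius = 8
Step 2: |p - c|^2 = (-15)^2 + 9^2 = 306
Step 3: r^2 = 64
Step 4: |p-c| > r so winding number = 0

0


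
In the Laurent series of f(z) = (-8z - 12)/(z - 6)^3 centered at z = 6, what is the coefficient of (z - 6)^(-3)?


Step 1: Write the numerator in powers of (z - 6): -8z - 12 = -8(z - 6) + (-8*6 - 12) = -8(z - 6) - 60
Step 2: Divide by (z - 6)^3: f(z) = -60(z - 6)^(-3) - 8(z - 6)^(-2)
Step 3: This finite sum is the Laurent series of f about z = 6.
Step 4: Coefficient of (z - 6)^(-3) = -8*6 - 12 = -60

-60


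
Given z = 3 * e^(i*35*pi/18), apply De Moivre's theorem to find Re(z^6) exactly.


Step 1: By De Moivre's theorem, z^6 = 3^6 * e^(i*6*35*pi/18) = 729 * (cos(35*pi/3) + i*sin(35*pi/3))
Step 2: |z|^6 = 3^6 = 729
Step 3: Reduce the angle mod 2*pi: 35*pi/3 - 10*pi = 5*pi/3
Step 4: cos(5*pi/3) = 1/2
Step 5: Re(z^6) = 729 * 1/2 = 729/2

729/2


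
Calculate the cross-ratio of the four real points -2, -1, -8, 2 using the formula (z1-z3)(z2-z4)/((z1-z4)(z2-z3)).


Step 1: (z1-z3)(z2-z4) = 6 * (-3) = -18
Step 2: (z1-z4)(z2-z3) = (-4) * 7 = -28
Step 3: Cross-ratio = 18/28 = 9/14

9/14


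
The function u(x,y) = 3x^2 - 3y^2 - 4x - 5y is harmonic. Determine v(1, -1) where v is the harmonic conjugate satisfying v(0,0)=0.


Step 1: v_x = -u_y = 6y + 5
Step 2: v_y = u_x = 6x - 4
Step 3: v = 6xy + 5x - 4y + C
Step 4: v(0,0) = 0 => C = 0
Step 5: v(1, -1) = 3

3


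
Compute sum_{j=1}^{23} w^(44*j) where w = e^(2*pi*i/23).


Step 1: The sum sum_{j=1}^{n} w^(k*j) equals n if n | k, else 0.
Step 2: Here n = 23, k = 44
Step 3: Does n divide k? 23 | 44 -> False
Step 4: Sum = 0

0


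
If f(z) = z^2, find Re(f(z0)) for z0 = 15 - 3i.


Step 1: z0 = 15 - 3i
Step 2: z0^2 = 15^2 - (-3)^2 - 90i
Step 3: real part = 225 - 9 = 216

216


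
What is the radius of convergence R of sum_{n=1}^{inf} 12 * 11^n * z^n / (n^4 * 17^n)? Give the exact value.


Step 1: General term a_n = 12 * 11^n / (n^4 * 17^n)
Step 2: By the root test, |a_n|^(1/n) = 12^(1/n) * 11 / (n^(4/n) * 17) -> 11/17 as n -> infinity (since 12^(1/n) -> 1 and n^(4/n) -> 1)
Step 3: R = 1/lim|a_n|^(1/n) = 17/11

17/11


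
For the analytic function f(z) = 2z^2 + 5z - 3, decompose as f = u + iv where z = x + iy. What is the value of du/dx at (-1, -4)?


Step 1: f(z) = 2(x+iy)^2 + 5(x+iy) - 3
Step 2: u = 2(x^2 - y^2) + 5x - 3
Step 3: u_x = 4x + 5
Step 4: At (-1, -4): u_x = -4 + 5 = 1

1


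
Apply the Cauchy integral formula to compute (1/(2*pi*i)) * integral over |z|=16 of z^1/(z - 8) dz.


Step 1: f(z) = z^1, a = 8 is inside |z| = 16
Step 2: By Cauchy integral formula: (1/(2pi*i)) * integral = f(a)
Step 3: f(8) = 8^1 = 8

8


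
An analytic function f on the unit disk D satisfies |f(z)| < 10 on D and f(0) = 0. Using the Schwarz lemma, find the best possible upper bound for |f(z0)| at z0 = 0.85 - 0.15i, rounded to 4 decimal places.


Step 1: g = f/10 maps D -> D with g(0) = 0, so by the Schwarz lemma |g(z)| <= |z|, i.e. |f(z)| <= 10|z|; this is sharp (f(z) = 10z).
Step 2: |z0|^2 = 0.85^2 + (-0.15)^2 = 0.745
Step 3: |z0| = sqrt(0.745) = 0.863134
Step 4: Best bound = 10 * |z0| = 10 * 0.863134 = 8.6313

8.6313


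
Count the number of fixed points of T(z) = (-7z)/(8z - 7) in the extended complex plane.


Step 1: Fixed points satisfy T(z) = z
Step 2: 8z^2 = 0
Step 3: Discriminant = 0^2 - 4*8*0 = 0
Step 4: Number of fixed points = 1

1


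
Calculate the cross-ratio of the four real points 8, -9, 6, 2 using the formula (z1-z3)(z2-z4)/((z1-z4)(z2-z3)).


Step 1: (z1-z3)(z2-z4) = 2 * (-11) = -22
Step 2: (z1-z4)(z2-z3) = 6 * (-15) = -90
Step 3: Cross-ratio = 22/90 = 11/45

11/45


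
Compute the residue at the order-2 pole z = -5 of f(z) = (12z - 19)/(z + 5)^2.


Step 1: Pole of order 2 at z = -5
Step 2: Res = lim d/dz [(z + 5)^2 * f(z)] as z -> -5
Step 3: (z + 5)^2 * f(z) = 12z - 19
Step 4: d/dz[12z - 19] = 12

12


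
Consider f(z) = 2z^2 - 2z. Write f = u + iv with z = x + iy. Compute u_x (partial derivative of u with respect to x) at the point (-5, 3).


Step 1: f(z) = 2(x+iy)^2 - 2(x+iy) + 0
Step 2: u = 2(x^2 - y^2) - 2x + 0
Step 3: u_x = 4x - 2
Step 4: At (-5, 3): u_x = -20 - 2 = -22

-22


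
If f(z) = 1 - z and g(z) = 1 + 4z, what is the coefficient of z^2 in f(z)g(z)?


Step 1: z^2 term in f*g comes from: (1)*(0) + (-z)*(4z) + (0)*(1)
Step 2: = 0 - 4 + 0
Step 3: = -4

-4


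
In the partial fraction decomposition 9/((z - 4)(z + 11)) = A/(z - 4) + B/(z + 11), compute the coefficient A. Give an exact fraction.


Step 1: Multiply both sides by (z - 4) and set z = 4
Step 2: A = 9 / (4 + 11)
Step 3: A = 9 / 15
Step 4: A = 3/5

3/5


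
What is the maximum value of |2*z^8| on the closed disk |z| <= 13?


Step 1: On |z| = 13, |f(z)| = 2 * |z|^8 = 2 * 13^8
Step 2: By maximum modulus principle, maximum is on boundary.
Step 3: Maximum = 2 * 815730721 = 1631461442

1631461442
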